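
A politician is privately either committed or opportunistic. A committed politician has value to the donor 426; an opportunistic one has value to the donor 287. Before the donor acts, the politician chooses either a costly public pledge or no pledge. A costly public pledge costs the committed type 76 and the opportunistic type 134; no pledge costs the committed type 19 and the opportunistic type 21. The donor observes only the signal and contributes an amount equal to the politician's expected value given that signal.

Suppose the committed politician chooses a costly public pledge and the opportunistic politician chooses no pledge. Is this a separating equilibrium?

No

If types separate, pledge earns payment 426 and no pledge earns 287.
Committed: pledge gives 426 − 76 = 350; no pledge gives 287 − 19 = 268. No deviation. ✓
Opportunistic: no pledge gives 287 − 21 = 266; pledge gives 426 − 134 = 292. Would deviate. ✗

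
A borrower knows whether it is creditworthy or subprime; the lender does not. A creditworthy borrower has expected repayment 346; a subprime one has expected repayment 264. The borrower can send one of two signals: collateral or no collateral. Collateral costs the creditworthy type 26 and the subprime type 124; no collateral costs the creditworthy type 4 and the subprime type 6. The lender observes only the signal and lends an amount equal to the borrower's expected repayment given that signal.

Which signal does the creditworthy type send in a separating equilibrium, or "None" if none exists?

Try creditworthy → collateral, subprime → no collateral:
  If types separate, collateral earns payment 346 and no collateral earns 264.
  Creditworthy: collateral gives 346 − 26 = 320; no collateral gives 264 − 4 = 260. No deviation. ✓
  Subprime: no collateral gives 264 − 6 = 258; collateral gives 346 − 124 = 222. No deviation. ✓
Both hold — the creditworthy type sends collateral.

collateral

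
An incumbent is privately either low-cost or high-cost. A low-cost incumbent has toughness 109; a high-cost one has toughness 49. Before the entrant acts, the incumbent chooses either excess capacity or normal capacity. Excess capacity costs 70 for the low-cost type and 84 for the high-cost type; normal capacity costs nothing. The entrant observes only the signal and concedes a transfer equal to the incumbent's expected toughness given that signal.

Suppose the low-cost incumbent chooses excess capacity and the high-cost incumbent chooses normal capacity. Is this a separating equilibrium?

Under separation the entrant infers type exactly: excess capacity → low-cost (pays 109), normal capacity → high-cost (pays 49).
Low-cost: excess capacity gives 109 − 70 = 39; normal capacity gives 49 − 0 = 49. Would deviate. ✗
High-cost: normal capacity gives 49 − 0 = 49; excess capacity gives 109 − 84 = 25. No deviation. ✓

No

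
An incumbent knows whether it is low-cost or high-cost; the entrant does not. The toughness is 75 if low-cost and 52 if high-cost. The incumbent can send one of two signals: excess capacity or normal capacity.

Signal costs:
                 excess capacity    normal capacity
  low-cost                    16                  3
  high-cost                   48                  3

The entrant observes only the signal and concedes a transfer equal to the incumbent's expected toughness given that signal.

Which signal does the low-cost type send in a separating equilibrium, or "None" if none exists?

Try low-cost → excess capacity, high-cost → normal capacity:
  If types separate, excess capacity earns payment 75 and normal capacity earns 52.
  Low-cost: excess capacity gives 75 − 16 = 59; normal capacity gives 52 − 3 = 49. No deviation. ✓
  High-cost: normal capacity gives 52 − 3 = 49; excess capacity gives 75 − 48 = 27. No deviation. ✓
Both hold — the low-cost type sends excess capacity.

excess capacity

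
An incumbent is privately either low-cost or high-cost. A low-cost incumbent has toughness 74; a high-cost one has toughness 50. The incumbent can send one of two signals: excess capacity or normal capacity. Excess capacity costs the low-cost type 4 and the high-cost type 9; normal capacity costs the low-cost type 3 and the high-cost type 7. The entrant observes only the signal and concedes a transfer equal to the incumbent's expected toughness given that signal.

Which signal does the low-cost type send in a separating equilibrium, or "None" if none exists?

Try low-cost → excess capacity, high-cost → normal capacity:
  If types separate, excess capacity earns payment 74 and normal capacity earns 50.
  Low-cost: excess capacity gives 74 − 4 = 70; normal capacity gives 50 − 3 = 47. No deviation. ✓
  High-cost: normal capacity gives 50 − 7 = 43; excess capacity gives 74 − 9 = 65. Would deviate. ✗
Try low-cost → normal capacity, high-cost → excess capacity:
  If types separate, normal capacity earns payment 74 and excess capacity earns 50.
  Low-cost: normal capacity gives 74 − 3 = 71; excess capacity gives 50 − 4 = 46. No deviation. ✓
  High-cost: excess capacity gives 50 − 9 = 41; normal capacity gives 74 − 7 = 67. Would deviate. ✗
Neither assignment is incentive-compatible.

None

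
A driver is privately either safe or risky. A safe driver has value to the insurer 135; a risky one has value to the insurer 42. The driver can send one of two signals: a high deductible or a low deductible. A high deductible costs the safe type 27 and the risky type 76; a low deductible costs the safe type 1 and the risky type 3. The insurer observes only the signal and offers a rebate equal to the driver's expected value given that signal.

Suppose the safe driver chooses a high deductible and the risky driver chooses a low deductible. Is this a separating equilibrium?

No

If types separate, high deductible earns payment 135 and low deductible earns 42.
Safe: high deductible gives 135 − 27 = 108; low deductible gives 42 − 1 = 41. No deviation. ✓
Risky: low deductible gives 42 − 3 = 39; high deductible gives 135 − 76 = 59. Would deviate. ✗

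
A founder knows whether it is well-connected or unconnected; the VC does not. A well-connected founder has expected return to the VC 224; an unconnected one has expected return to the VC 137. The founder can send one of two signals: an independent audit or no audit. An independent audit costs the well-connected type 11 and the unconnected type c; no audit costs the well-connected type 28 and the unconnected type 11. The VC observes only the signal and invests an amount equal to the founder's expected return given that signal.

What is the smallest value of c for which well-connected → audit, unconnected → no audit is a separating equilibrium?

98

Under separation: audit → well-connected (pays 224); no audit → unconnected (pays 137).
Well-connected: 224 − 11 = 213 ≥ 137 − 28 = 109. Holds regardless of c. ✓
Unconnected: 137 − 11 ≥ 224 − c, so c ≥ 224 − 126 = 98.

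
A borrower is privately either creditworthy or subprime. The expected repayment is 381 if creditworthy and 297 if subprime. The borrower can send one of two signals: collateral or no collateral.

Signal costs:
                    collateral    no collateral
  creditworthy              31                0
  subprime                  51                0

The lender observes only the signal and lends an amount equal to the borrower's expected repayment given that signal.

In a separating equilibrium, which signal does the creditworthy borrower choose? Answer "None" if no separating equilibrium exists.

None

Try creditworthy → collateral, subprime → no collateral:
  If types separate, collateral earns payment 381 and no collateral earns 297.
  Creditworthy: collateral gives 381 − 31 = 350; no collateral gives 297 − 0 = 297. No deviation. ✓
  Subprime: no collateral gives 297 − 0 = 297; collateral gives 381 − 51 = 330. Would deviate. ✗
Try creditworthy → no collateral, subprime → collateral:
  If types separate, no collateral earns payment 381 and collateral earns 297.
  Creditworthy: no collateral gives 381 − 0 = 381; collateral gives 297 − 31 = 266. No deviation. ✓
  Subprime: collateral gives 297 − 51 = 246; no collateral gives 381 − 0 = 381. Would deviate. ✗
Neither assignment is incentive-compatible.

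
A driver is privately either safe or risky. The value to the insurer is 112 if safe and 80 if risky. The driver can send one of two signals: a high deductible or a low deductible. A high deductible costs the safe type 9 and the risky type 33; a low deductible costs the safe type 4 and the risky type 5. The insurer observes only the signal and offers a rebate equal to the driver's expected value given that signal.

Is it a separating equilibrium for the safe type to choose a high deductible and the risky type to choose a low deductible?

If types separate, high deductible earns payment 112 and low deductible earns 80.
Safe: high deductible gives 112 − 9 = 103; low deductible gives 80 − 4 = 76. No deviation. ✓
Risky: low deductible gives 80 − 5 = 75; high deductible gives 112 − 33 = 79. Would deviate. ✗

No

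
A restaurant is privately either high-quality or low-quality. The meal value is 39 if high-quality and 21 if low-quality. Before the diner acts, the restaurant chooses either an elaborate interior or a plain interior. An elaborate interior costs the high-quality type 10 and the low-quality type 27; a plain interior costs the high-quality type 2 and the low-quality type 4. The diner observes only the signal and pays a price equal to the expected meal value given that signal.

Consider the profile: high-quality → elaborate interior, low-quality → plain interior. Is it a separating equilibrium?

If types separate, elaborate interior earns payment 39 and plain interior earns 21.
High-quality: elaborate interior gives 39 − 10 = 29; plain interior gives 21 − 2 = 19. No deviation. ✓
Low-quality: plain interior gives 21 − 4 = 17; elaborate interior gives 39 − 27 = 12. No deviation. ✓
Both incentive constraints hold.

Yes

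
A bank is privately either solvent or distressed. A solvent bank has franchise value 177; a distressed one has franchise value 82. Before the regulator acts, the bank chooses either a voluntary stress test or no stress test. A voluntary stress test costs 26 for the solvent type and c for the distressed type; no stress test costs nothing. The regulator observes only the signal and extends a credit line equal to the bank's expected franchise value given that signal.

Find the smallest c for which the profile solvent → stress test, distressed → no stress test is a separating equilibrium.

95

Under separation: stress test → solvent (pays 177); no stress test → distressed (pays 82).
Solvent: 177 − 26 = 151 ≥ 82 − 0 = 82. Holds regardless of c. ✓
Distressed: 82 − 0 ≥ 177 − c, so c ≥ 177 − 82 = 95.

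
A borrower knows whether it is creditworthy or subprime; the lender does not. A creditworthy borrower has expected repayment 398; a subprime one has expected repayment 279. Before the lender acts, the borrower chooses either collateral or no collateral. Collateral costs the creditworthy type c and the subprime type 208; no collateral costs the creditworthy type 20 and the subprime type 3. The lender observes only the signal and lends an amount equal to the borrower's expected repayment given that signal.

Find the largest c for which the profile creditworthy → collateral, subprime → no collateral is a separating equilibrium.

139

Under separation: collateral → creditworthy (pays 398); no collateral → subprime (pays 279).
Subprime: 279 − 3 = 276 ≥ 398 − 208 = 190. Holds regardless of c. ✓
Creditworthy: 398 − c ≥ 279 − 20, so c ≤ 398 − 259 = 139.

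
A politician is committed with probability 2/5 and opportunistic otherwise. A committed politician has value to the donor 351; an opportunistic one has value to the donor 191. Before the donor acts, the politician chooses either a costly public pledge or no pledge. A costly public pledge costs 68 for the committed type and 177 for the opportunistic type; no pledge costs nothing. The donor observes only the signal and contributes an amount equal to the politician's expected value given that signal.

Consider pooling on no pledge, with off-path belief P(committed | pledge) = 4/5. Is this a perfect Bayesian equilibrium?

Yes

On the equilibrium path (no pledge) the donor holds the prior 2/5 and pays 2/5·351 + 3/5·191 = 255. Off-path (pledge) belief 4/5 gives 4/5·351 + 1/5·191 = 319.
Committed: no pledge gives 255 − 0 = 255; pledge gives 319 − 68 = 251. Stays. ✓
Opportunistic: no pledge gives 255 − 0 = 255; pledge gives 319 − 177 = 142. Stays. ✓
Beliefs are Bayes-consistent on-path and both types best-respond.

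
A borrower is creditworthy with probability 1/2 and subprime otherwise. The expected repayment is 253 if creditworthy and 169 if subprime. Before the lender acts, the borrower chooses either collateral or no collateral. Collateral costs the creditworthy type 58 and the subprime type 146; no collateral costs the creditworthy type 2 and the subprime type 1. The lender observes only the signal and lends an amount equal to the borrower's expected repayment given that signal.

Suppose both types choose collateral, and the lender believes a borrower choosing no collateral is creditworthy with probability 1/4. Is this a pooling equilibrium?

At the pooled signal (collateral) the lender holds the prior 1/2 and pays 1/2·253 + 1/2·169 = 211. Off-path (no collateral) belief 1/4 gives 1/4·253 + 3/4·169 = 190.
Creditworthy: collateral gives 211 − 58 = 153; no collateral gives 190 − 2 = 188. Deviates. ✗
Subprime: collateral gives 211 − 146 = 65; no collateral gives 190 − 1 = 189. Deviates. ✗

No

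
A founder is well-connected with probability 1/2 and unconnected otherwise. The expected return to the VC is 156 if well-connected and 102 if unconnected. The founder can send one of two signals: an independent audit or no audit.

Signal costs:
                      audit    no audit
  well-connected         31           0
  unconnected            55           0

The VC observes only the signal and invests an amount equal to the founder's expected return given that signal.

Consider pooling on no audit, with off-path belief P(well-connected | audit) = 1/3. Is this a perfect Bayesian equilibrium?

Yes

On the equilibrium path (no audit) the VC holds the prior 1/2 and pays 1/2·156 + 1/2·102 = 129. Off-path (audit) belief 1/3 gives 1/3·156 + 2/3·102 = 120.
Well-connected: no audit gives 129 − 0 = 129; audit gives 120 − 31 = 89. Stays. ✓
Unconnected: no audit gives 129 − 0 = 129; audit gives 120 − 55 = 65. Stays. ✓
Beliefs are Bayes-consistent on-path and both types best-respond.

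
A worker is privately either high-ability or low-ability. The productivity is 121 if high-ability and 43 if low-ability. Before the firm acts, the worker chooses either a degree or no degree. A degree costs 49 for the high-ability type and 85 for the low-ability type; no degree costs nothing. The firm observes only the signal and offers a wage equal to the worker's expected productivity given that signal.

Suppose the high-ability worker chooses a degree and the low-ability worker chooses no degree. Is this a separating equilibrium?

Yes

If types separate, degree earns payment 121 and no degree earns 43.
High-ability: degree gives 121 − 49 = 72; no degree gives 43 − 0 = 43. No deviation. ✓
Low-ability: no degree gives 43 − 0 = 43; degree gives 121 − 85 = 36. No deviation. ✓
Neither type gains from mimicking the other.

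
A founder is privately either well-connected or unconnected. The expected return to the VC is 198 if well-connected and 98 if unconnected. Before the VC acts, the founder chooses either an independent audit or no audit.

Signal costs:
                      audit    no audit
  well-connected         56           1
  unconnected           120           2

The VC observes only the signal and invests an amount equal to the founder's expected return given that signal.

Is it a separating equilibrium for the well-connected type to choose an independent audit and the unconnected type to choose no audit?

Yes

Under separation the VC infers type exactly: audit → well-connected (pays 198), no audit → unconnected (pays 98).
Well-connected: audit gives 198 − 56 = 142; no audit gives 98 − 1 = 97. No deviation. ✓
Unconnected: no audit gives 98 − 2 = 96; audit gives 198 − 120 = 78. No deviation. ✓
Neither type gains from mimicking the other.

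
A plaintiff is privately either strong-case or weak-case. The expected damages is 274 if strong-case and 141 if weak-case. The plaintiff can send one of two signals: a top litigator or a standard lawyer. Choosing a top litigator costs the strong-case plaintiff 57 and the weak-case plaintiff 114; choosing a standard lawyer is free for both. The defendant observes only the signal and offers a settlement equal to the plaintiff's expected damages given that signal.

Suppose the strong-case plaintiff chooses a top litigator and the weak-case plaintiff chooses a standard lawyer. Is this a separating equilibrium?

No

If types separate, top litigator earns payment 274 and standard lawyer earns 141.
Strong-case: top litigator gives 274 − 57 = 217; standard lawyer gives 141 − 0 = 141. No deviation. ✓
Weak-case: standard lawyer gives 141 − 0 = 141; top litigator gives 274 − 114 = 160. Would deviate. ✗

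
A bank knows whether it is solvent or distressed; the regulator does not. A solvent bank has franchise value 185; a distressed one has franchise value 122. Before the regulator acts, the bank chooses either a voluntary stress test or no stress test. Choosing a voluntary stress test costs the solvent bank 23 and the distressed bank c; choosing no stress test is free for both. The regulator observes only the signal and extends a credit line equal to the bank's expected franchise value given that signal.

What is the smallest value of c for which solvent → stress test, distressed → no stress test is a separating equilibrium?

63

Under separation: stress test → solvent (pays 185); no stress test → distressed (pays 122).
Solvent: 185 − 23 = 162 ≥ 122 − 0 = 122. Holds regardless of c. ✓
Distressed: 122 − 0 ≥ 185 − c, so c ≥ 185 − 122 = 63.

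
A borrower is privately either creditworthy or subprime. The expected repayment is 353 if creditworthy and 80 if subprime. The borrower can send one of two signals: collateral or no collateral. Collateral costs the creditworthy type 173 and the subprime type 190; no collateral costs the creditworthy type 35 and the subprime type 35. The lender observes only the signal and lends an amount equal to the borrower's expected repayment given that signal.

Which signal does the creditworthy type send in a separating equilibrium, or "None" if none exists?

None

Try creditworthy → collateral, subprime → no collateral:
  If types separate, collateral earns payment 353 and no collateral earns 80.
  Creditworthy: collateral gives 353 − 173 = 180; no collateral gives 80 − 35 = 45. No deviation. ✓
  Subprime: no collateral gives 80 − 35 = 45; collateral gives 353 − 190 = 163. Would deviate. ✗
Try creditworthy → no collateral, subprime → collateral:
  If types separate, no collateral earns payment 353 and collateral earns 80.
  Creditworthy: no collateral gives 353 − 35 = 318; collateral gives 80 − 173 = -93. No deviation. ✓
  Subprime: collateral gives 80 − 190 = -110; no collateral gives 353 − 35 = 318. Would deviate. ✗
Neither assignment is incentive-compatible.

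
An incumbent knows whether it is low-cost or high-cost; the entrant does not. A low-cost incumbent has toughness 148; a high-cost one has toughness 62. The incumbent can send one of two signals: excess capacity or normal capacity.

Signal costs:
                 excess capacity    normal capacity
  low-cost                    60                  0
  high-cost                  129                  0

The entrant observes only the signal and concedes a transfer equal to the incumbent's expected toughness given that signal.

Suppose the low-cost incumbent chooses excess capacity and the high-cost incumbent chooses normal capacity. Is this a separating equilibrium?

Under separation the entrant infers type exactly: excess capacity → low-cost (pays 148), normal capacity → high-cost (pays 62).
Low-cost: excess capacity gives 148 − 60 = 88; normal capacity gives 62 − 0 = 62. No deviation. ✓
High-cost: normal capacity gives 62 − 0 = 62; excess capacity gives 148 − 129 = 19. No deviation. ✓
Both incentive constraints hold.

Yes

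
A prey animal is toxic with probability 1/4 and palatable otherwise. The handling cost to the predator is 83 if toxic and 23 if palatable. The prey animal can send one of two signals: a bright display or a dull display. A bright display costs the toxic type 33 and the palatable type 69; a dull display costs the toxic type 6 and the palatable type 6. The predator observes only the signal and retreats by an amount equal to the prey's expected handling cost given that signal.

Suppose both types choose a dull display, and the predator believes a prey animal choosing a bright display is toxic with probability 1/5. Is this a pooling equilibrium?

On the equilibrium path (dull display) the predator holds the prior 1/4 and pays 1/4·83 + 3/4·23 = 38. Off-path (bright display) belief 1/5 gives 1/5·83 + 4/5·23 = 35.
Toxic: dull display gives 38 − 6 = 32; bright display gives 35 − 33 = 2. Stays. ✓
Palatable: dull display gives 38 − 6 = 32; bright display gives 35 − 69 = -34. Stays. ✓
Beliefs are Bayes-consistent on-path and both types best-respond.

Yes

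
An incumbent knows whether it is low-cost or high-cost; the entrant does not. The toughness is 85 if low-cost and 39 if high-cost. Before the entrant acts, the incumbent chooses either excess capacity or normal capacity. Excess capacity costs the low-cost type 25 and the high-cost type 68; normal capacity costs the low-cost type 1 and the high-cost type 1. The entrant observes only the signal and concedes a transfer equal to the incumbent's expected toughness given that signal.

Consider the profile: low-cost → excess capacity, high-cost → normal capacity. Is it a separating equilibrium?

Yes

Under separation the entrant infers type exactly: excess capacity → low-cost (pays 85), normal capacity → high-cost (pays 39).
Low-cost: excess capacity gives 85 − 25 = 60; normal capacity gives 39 − 1 = 38. No deviation. ✓
High-cost: normal capacity gives 39 − 1 = 38; excess capacity gives 85 − 68 = 17. No deviation. ✓
Neither type gains from mimicking the other.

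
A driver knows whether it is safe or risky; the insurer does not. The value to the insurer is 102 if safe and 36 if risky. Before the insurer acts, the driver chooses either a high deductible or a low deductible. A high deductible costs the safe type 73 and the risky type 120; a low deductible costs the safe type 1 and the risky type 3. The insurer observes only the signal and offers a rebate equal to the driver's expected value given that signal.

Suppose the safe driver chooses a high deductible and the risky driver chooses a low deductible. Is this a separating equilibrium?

Under separation the insurer infers type exactly: high deductible → safe (pays 102), low deductible → risky (pays 36).
Safe: high deductible gives 102 − 73 = 29; low deductible gives 36 − 1 = 35. Would deviate. ✗
Risky: low deductible gives 36 − 3 = 33; high deductible gives 102 − 120 = -18. No deviation. ✓

No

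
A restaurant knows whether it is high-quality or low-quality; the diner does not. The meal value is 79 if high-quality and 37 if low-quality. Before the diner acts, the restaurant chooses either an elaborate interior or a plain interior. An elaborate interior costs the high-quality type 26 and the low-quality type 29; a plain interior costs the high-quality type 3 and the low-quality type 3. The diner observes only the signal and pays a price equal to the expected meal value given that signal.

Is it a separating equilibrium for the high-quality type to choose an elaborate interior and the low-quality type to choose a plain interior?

If types separate, elaborate interior earns payment 79 and plain interior earns 37.
High-quality: elaborate interior gives 79 − 26 = 53; plain interior gives 37 − 3 = 34. No deviation. ✓
Low-quality: plain interior gives 37 − 3 = 34; elaborate interior gives 79 − 29 = 50. Would deviate. ✗

No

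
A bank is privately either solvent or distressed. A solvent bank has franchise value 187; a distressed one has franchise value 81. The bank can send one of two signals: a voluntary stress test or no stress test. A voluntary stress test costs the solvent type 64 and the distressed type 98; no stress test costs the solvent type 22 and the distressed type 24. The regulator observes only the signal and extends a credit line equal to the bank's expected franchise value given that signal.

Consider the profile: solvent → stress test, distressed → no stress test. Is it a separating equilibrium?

No

If types separate, stress test earns payment 187 and no stress test earns 81.
Solvent: stress test gives 187 − 64 = 123; no stress test gives 81 − 22 = 59. No deviation. ✓
Distressed: no stress test gives 81 − 24 = 57; stress test gives 187 − 98 = 89. Would deviate. ✗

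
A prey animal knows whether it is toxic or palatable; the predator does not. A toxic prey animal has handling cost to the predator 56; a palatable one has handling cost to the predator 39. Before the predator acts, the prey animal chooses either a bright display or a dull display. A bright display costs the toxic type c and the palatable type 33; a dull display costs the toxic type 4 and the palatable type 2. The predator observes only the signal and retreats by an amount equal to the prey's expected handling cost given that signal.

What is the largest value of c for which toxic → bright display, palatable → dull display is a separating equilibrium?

Under separation: bright display → toxic (pays 56); dull display → palatable (pays 39).
Palatable: 39 − 2 = 37 ≥ 56 − 33 = 23. Holds regardless of c. ✓
Toxic: 56 − c ≥ 39 − 4, so c ≤ 56 − 35 = 21.

21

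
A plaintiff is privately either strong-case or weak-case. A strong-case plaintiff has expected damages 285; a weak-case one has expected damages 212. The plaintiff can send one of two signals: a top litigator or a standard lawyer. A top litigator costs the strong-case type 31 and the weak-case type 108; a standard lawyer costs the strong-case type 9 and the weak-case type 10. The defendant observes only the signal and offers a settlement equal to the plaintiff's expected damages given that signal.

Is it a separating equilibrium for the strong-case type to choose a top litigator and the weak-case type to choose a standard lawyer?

Yes

Under separation the defendant infers type exactly: top litigator → strong-case (pays 285), standard lawyer → weak-case (pays 212).
Strong-case: top litigator gives 285 − 31 = 254; standard lawyer gives 212 − 9 = 203. No deviation. ✓
Weak-case: standard lawyer gives 212 − 10 = 202; top litigator gives 285 − 108 = 177. No deviation. ✓
Both incentive constraints hold.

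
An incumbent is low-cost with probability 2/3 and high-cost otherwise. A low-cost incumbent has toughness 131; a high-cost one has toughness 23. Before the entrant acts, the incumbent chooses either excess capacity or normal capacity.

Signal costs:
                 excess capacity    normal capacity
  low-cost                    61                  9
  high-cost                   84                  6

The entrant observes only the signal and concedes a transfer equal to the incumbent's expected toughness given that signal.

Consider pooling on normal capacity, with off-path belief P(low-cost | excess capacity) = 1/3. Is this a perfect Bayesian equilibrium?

On the equilibrium path (normal capacity) the entrant holds the prior 2/3 and pays 2/3·131 + 1/3·23 = 95. Off-path (excess capacity) belief 1/3 gives 1/3·131 + 2/3·23 = 59.
Low-cost: normal capacity gives 95 − 9 = 86; excess capacity gives 59 − 61 = -2. Stays. ✓
High-cost: normal capacity gives 95 − 6 = 89; excess capacity gives 59 − 84 = -25. Stays. ✓
Beliefs are Bayes-consistent on-path and both types best-respond.

Yes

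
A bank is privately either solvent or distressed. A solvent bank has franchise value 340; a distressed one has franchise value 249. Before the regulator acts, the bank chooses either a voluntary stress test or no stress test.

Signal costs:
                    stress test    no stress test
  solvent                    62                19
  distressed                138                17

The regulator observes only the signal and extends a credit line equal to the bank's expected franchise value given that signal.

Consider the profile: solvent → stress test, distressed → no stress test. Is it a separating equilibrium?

Under separation the regulator infers type exactly: stress test → solvent (pays 340), no stress test → distressed (pays 249).
Solvent: stress test gives 340 − 62 = 278; no stress test gives 249 − 19 = 230. No deviation. ✓
Distressed: no stress test gives 249 − 17 = 232; stress test gives 340 − 138 = 202. No deviation. ✓
Both incentive constraints hold.

Yes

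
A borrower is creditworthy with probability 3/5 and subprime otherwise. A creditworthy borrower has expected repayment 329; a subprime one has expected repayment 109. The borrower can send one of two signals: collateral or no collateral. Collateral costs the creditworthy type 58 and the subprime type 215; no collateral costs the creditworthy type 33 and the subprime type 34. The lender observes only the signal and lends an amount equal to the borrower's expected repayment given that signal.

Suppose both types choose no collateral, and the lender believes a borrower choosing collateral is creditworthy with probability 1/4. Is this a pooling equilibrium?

On the equilibrium path (no collateral) the lender holds the prior 3/5 and pays 3/5·329 + 2/5·109 = 241. Off-path (collateral) belief 1/4 gives 1/4·329 + 3/4·109 = 164.
Creditworthy: no collateral gives 241 − 33 = 208; collateral gives 164 − 58 = 106. Stays. ✓
Subprime: no collateral gives 241 − 34 = 207; collateral gives 164 − 215 = -51. Stays. ✓
Beliefs are Bayes-consistent on-path and both types best-respond.

Yes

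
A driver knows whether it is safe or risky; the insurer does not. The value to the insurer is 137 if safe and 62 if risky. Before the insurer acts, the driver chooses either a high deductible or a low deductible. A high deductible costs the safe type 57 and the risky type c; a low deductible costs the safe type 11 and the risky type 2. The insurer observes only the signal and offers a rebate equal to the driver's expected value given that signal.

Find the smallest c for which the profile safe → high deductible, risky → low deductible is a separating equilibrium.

Under separation: high deductible → safe (pays 137); low deductible → risky (pays 62).
Safe: 137 − 57 = 80 ≥ 62 − 11 = 51. Holds regardless of c. ✓
Risky: 62 − 2 ≥ 137 − c, so c ≥ 137 − 60 = 77.

77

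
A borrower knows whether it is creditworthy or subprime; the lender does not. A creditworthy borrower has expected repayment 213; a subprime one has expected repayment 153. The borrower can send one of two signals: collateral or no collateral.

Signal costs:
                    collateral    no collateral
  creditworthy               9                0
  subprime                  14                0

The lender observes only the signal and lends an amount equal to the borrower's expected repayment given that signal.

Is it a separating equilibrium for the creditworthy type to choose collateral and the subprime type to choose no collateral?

No

Under separation the lender infers type exactly: collateral → creditworthy (pays 213), no collateral → subprime (pays 153).
Creditworthy: collateral gives 213 − 9 = 204; no collateral gives 153 − 0 = 153. No deviation. ✓
Subprime: no collateral gives 153 − 0 = 153; collateral gives 213 − 14 = 199. Would deviate. ✗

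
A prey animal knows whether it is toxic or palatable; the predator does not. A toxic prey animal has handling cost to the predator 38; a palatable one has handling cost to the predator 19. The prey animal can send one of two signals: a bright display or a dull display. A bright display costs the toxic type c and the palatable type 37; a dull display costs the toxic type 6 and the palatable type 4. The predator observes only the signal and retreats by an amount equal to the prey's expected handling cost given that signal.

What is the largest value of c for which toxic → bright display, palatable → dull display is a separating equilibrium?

Under separation: bright display → toxic (pays 38); dull display → palatable (pays 19).
Palatable: 19 − 4 = 15 ≥ 38 − 37 = 1. Holds regardless of c. ✓
Toxic: 38 − c ≥ 19 − 6, so c ≤ 38 − 13 = 25.

25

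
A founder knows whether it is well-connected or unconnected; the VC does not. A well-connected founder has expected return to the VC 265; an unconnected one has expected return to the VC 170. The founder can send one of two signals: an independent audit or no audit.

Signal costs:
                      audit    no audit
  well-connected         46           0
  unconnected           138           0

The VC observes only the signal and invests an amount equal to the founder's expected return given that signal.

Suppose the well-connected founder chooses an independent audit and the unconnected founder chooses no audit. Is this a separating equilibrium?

If types separate, audit earns payment 265 and no audit earns 170.
Well-connected: audit gives 265 − 46 = 219; no audit gives 170 − 0 = 170. No deviation. ✓
Unconnected: no audit gives 170 − 0 = 170; audit gives 265 − 138 = 127. No deviation. ✓
Neither type gains from mimicking the other.

Yes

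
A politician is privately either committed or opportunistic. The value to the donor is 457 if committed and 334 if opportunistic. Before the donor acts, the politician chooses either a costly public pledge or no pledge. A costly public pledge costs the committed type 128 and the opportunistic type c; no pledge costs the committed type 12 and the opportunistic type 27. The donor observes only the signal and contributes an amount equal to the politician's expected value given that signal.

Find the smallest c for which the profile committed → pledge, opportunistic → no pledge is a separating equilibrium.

Under separation: pledge → committed (pays 457); no pledge → opportunistic (pays 334).
Committed: 457 − 128 = 329 ≥ 334 − 12 = 322. Holds regardless of c. ✓
Opportunistic: 334 − 27 ≥ 457 − c, so c ≥ 457 − 307 = 150.

150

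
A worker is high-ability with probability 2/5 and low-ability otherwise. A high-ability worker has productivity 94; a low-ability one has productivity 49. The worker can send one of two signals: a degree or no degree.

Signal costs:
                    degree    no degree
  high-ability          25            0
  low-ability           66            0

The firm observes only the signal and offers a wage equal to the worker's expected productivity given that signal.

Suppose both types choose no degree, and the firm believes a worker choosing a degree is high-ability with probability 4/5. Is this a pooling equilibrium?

Yes

On the equilibrium path (no degree) the firm holds the prior 2/5 and pays 2/5·94 + 3/5·49 = 67. Off-path (degree) belief 4/5 gives 4/5·94 + 1/5·49 = 85.
High-ability: no degree gives 67 − 0 = 67; degree gives 85 − 25 = 60. Stays. ✓
Low-ability: no degree gives 67 − 0 = 67; degree gives 85 − 66 = 19. Stays. ✓
Beliefs are Bayes-consistent on-path and both types best-respond.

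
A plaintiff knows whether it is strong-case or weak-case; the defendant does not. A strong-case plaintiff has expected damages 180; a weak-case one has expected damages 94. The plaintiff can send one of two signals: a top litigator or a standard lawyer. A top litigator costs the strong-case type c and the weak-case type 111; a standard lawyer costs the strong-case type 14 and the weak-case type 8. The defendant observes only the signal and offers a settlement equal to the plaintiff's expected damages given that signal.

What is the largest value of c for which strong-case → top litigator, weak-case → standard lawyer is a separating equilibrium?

Under separation: top litigator → strong-case (pays 180); standard lawyer → weak-case (pays 94).
Weak-case: 94 − 8 = 86 ≥ 180 − 111 = 69. Holds regardless of c. ✓
Strong-case: 180 − c ≥ 94 − 14, so c ≤ 180 − 80 = 100.

100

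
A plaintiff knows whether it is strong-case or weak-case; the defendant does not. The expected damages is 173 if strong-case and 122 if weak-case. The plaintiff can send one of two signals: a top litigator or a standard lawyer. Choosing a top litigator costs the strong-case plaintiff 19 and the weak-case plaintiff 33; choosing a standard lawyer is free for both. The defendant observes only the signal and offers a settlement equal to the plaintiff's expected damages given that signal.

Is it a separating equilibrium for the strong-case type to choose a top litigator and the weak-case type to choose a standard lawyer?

Under separation the defendant infers type exactly: top litigator → strong-case (pays 173), standard lawyer → weak-case (pays 122).
Strong-case: top litigator gives 173 − 19 = 154; standard lawyer gives 122 − 0 = 122. No deviation. ✓
Weak-case: standard lawyer gives 122 − 0 = 122; top litigator gives 173 − 33 = 140. Would deviate. ✗

No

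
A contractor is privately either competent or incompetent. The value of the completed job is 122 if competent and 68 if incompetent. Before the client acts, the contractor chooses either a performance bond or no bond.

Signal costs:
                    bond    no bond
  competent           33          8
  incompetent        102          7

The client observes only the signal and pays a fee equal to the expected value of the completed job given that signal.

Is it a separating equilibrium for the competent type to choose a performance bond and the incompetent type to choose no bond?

Yes

Under separation the client infers type exactly: bond → competent (pays 122), no bond → incompetent (pays 68).
Competent: bond gives 122 − 33 = 89; no bond gives 68 − 8 = 60. No deviation. ✓
Incompetent: no bond gives 68 − 7 = 61; bond gives 122 − 102 = 20. No deviation. ✓
Neither type gains from mimicking the other.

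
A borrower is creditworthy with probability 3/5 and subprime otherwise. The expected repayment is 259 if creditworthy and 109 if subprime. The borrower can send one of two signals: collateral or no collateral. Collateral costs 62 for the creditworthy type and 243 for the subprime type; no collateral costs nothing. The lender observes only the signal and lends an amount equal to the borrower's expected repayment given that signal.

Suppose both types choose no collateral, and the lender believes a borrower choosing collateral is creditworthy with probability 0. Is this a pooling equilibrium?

On the equilibrium path (no collateral) the lender holds the prior 3/5 and pays 3/5·259 + 2/5·109 = 199. Off-path (collateral) belief 0 gives 0·259 + 1·109 = 109.
Creditworthy: no collateral gives 199 − 0 = 199; collateral gives 109 − 62 = 47. Stays. ✓
Subprime: no collateral gives 199 − 0 = 199; collateral gives 109 − 243 = -134. Stays. ✓
Beliefs are Bayes-consistent on-path and both types best-respond.

Yes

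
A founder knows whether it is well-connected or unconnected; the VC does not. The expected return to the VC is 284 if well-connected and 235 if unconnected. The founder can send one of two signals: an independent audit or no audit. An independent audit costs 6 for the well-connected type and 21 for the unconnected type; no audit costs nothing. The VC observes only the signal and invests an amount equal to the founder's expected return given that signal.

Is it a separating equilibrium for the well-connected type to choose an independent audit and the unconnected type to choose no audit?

Under separation the VC infers type exactly: audit → well-connected (pays 284), no audit → unconnected (pays 235).
Well-connected: audit gives 284 − 6 = 278; no audit gives 235 − 0 = 235. No deviation. ✓
Unconnected: no audit gives 235 − 0 = 235; audit gives 284 − 21 = 263. Would deviate. ✗

No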